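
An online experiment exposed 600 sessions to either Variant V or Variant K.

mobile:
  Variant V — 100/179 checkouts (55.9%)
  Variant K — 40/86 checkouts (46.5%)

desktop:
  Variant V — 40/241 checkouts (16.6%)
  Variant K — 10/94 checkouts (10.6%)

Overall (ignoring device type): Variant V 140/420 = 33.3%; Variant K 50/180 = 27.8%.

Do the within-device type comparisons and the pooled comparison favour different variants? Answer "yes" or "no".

no

Within each device type level (mobile 55.9% vs 46.5%; desktop 16.6% vs 10.6%), Variant V has the higher rate every time. Pooled: 33.3% vs 27.8% — Variant V has the higher rate overall. They agree.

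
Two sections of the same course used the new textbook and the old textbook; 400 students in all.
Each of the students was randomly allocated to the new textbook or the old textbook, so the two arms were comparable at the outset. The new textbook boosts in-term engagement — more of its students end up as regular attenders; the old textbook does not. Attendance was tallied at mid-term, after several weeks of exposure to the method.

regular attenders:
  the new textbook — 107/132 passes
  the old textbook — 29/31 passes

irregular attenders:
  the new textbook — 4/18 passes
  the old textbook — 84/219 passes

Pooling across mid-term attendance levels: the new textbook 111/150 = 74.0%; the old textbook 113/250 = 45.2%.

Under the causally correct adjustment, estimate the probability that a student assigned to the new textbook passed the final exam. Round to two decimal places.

Mid-term attendance lies on the pathway teaching method → mid-term attendance → outcome, so adjusting for it blocks the indirect effect. For the total causal effect of teaching method, use the unadjusted pooled rates.
So P(outcome | do(the new textbook)) is just the pooled rate for the new textbook: 111/150 = 0.740.

0.74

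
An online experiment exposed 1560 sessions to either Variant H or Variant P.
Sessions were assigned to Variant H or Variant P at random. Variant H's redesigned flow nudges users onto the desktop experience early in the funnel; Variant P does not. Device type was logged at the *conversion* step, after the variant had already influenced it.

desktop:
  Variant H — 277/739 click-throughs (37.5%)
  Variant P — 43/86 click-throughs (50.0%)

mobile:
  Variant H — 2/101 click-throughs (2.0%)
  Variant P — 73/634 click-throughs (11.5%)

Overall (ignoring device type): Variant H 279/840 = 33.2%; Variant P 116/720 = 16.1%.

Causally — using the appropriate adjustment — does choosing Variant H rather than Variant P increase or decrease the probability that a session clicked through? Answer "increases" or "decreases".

Device type lies on the pathway variant → device type → outcome, so adjusting for it blocks the indirect effect. For the total causal effect of variant, use the unadjusted pooled rates.
Pooled: Variant H 33.2% vs Variant P 16.1%; Variant H is higher overall.

increases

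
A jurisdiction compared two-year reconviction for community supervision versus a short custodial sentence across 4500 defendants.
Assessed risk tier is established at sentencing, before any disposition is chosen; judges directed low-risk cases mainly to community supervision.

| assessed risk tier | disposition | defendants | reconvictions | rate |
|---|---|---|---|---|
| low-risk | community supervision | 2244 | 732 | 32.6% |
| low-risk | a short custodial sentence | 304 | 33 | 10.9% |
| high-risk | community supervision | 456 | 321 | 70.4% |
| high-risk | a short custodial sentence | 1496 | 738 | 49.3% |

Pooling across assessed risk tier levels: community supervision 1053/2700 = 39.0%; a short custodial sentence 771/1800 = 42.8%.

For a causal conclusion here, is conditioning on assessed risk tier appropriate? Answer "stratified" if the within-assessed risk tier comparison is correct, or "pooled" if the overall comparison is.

stratified

a short custodial sentence is lower inside every assessed risk tier stratum but community supervision is lower in aggregate. Whether to stratify depends on how assessed risk tier relates to the disposition.
The imbalance in assessed risk tier arose from how defendants were allocated, not from anything the disposition did; and assessed risk tier independently affects the outcome. The pooled gap is confounded — condition on assessed risk tier.
Within each level — low-risk: 32.6% vs 10.9%; high-risk: 70.4% vs 49.3% — a short custodial sentence is lower every time.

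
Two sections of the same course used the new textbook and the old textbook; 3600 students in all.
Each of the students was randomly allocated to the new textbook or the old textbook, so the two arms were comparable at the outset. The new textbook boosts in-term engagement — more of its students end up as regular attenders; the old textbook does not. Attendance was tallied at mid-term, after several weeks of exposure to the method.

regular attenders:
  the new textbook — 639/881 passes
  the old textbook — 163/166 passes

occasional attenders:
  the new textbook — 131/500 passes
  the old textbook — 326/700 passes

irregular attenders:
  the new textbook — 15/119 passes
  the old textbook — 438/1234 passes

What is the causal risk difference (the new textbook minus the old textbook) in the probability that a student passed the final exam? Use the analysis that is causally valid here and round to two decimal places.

Within every mid-term attendance level the old textbook has the higher rate, yet pooled the new textbook does — Simpson's reversal.
The distribution of mid-term attendance is itself part of what the teaching method does — it is an intermediate outcome. Holding it fixed would remove that part of the effect; the total effect is the pooled difference.
The causal difference is the pooled difference: 0.523 − 0.441 = +0.082.

+0.08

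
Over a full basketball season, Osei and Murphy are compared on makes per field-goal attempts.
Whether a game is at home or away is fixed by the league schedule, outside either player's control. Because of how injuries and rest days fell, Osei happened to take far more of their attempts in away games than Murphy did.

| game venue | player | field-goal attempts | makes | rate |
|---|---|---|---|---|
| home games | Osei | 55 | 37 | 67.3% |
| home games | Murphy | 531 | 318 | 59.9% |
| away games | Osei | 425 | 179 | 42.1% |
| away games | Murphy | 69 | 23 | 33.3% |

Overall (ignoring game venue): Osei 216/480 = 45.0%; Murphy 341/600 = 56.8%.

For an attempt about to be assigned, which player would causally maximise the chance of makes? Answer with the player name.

The imbalance in game venue arose from how field-goal attempts were allocated, not from anything the player did; and game venue independently affects the outcome. The pooled gap is confounded — condition on game venue.
Within each level — home games: 67.3% vs 59.9%; away games: 42.1% vs 33.3% — Osei is higher every time.

Osei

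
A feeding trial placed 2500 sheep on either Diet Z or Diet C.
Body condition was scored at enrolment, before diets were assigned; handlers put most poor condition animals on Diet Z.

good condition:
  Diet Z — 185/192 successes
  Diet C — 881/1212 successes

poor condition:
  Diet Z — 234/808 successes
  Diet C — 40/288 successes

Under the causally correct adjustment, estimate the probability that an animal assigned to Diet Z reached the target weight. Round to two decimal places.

0.67

Starting body condition satisfies the back-door criterion: it is not a descendant of the diet, and it blocks the spurious path from diet to outcome. Adjusting for it (i.e., using the within-starting body condition rates) gives the causal effect.
Standardising Diet Z to the population starting body condition mix: 0.562·185/192 + 0.438·234/808 = 0.668.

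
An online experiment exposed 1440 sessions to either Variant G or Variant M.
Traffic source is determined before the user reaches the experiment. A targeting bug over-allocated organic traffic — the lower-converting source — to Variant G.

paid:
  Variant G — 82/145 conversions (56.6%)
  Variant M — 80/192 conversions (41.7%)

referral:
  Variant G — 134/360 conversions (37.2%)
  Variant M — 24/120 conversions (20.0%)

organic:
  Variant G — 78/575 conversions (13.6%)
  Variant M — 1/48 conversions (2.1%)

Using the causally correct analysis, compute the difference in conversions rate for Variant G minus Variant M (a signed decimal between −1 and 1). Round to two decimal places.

+0.14

The stratified and pooled comparisons disagree (Variant G wins within each traffic source; Variant M wins overall), so the answer turns on the causal role of traffic source.
Traffic source satisfies the back-door criterion: it is not a descendant of the variant, and it blocks the spurious path from variant to outcome. Adjusting for it (i.e., using the within-traffic source rates) gives the causal effect.
Adjusting over the population distribution of traffic source: 0.234·(0.566−0.417) + 0.333·(0.372−0.200) + 0.433·(0.136−0.021) = +0.142.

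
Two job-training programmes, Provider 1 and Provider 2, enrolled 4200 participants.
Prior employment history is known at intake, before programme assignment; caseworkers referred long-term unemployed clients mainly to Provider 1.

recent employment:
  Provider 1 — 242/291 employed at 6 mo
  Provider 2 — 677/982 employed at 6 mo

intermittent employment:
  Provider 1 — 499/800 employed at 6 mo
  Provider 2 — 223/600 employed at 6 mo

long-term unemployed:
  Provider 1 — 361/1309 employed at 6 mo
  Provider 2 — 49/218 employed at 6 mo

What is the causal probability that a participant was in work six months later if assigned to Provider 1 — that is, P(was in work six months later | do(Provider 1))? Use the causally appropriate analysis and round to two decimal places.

The stratified and pooled comparisons disagree (Provider 1 wins within each prior employment history; Provider 2 wins overall), so the answer turns on the causal role of prior employment history.
Prior employment history satisfies the back-door criterion: it is not a descendant of the programme, and it blocks the spurious path from programme to outcome. Adjusting for it (i.e., using the within-prior employment history rates) gives the causal effect.
Standardising Provider 1 to the population prior employment history mix: 0.303·242/291 + 0.333·499/800 + 0.364·361/1309 = 0.560.

0.56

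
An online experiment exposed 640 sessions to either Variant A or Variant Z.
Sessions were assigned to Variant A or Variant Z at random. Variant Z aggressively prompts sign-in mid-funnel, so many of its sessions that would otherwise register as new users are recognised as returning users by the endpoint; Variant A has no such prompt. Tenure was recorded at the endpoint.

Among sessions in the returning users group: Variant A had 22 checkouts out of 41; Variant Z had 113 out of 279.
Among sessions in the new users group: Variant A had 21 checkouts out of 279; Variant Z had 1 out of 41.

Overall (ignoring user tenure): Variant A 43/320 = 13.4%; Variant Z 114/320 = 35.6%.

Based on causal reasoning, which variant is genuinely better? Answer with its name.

User tenure lies on the pathway variant → user tenure → outcome, so adjusting for it blocks the indirect effect. For the total causal effect of variant, use the unadjusted pooled rates.
Pooled: Variant A 13.4% vs Variant Z 35.6%; Variant Z is higher overall.

Variant Z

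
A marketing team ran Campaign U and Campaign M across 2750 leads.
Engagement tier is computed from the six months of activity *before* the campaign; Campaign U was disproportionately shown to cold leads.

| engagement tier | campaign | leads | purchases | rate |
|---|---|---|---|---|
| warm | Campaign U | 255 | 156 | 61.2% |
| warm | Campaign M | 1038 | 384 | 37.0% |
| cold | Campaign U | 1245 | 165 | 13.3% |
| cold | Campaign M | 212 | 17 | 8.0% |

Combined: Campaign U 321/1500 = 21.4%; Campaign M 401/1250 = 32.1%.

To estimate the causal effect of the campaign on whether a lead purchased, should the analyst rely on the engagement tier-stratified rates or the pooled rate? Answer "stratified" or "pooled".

stratified

Engagement tier differs across campaigns for reasons unrelated to any effect of the campaign itself, and it separately predicts the outcome — a classic confounder. We must compare within engagement tier levels.
Within each level — warm: 61.2% vs 37.0%; cold: 13.3% vs 8.0% — Campaign U is higher every time.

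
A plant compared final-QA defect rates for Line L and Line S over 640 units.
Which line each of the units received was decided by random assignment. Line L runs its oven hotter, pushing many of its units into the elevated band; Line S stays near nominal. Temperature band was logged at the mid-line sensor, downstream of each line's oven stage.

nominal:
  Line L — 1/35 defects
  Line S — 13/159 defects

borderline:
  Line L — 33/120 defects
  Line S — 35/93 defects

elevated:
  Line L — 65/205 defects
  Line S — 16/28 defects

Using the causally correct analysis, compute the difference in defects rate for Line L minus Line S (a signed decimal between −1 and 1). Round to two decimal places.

The distribution of in-process temperature band is itself part of what the line does — it is an intermediate outcome. Holding it fixed would remove that part of the effect; the total effect is the pooled difference.
The causal difference is the pooled difference: 0.275 − 0.229 = +0.046.

+0.05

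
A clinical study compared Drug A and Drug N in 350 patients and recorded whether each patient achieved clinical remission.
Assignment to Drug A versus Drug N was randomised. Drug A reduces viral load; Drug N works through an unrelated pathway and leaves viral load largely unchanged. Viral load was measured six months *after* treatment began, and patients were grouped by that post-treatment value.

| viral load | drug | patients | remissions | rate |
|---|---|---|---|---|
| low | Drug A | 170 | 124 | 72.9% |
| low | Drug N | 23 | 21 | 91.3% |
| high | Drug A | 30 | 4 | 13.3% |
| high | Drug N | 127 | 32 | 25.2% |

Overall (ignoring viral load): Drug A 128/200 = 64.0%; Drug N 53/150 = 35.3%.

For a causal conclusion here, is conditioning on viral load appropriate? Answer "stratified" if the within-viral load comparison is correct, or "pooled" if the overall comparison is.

Within every viral load level Drug N has the higher rate, yet pooled Drug A does — Simpson's reversal.
The distribution of viral load is itself part of what the drug does — it is an intermediate outcome. Holding it fixed would remove that part of the effect; the total effect is the pooled difference.
Pooled: Drug A 64.0% vs Drug N 35.3%; Drug A is higher overall.

pooled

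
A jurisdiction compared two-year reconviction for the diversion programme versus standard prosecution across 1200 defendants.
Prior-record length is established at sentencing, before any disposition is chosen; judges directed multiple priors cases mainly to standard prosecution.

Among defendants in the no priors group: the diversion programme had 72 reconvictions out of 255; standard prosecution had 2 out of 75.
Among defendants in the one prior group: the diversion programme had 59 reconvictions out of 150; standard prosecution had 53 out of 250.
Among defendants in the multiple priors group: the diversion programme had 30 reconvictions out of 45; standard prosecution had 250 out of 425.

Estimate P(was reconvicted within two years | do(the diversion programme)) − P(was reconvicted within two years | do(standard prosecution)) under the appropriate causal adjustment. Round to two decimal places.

Prior-record length satisfies the back-door criterion: it is not a descendant of the disposition, and it blocks the spurious path from disposition to outcome. Adjusting for it (i.e., using the within-prior-record length rates) gives the causal effect.
Adjusting over the population distribution of prior-record length: 0.275·(0.282−0.027) + 0.333·(0.393−0.212) + 0.392·(0.667−0.588) = +0.161.

+0.16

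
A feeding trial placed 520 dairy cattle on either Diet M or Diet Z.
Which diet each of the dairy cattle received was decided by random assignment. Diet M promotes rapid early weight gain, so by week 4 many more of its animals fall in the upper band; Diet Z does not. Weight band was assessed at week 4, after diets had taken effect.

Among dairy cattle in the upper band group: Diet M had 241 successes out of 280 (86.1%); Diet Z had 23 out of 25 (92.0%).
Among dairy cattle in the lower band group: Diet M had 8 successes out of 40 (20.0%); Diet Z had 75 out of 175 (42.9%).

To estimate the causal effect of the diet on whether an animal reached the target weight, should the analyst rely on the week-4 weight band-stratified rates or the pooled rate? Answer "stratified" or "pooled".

pooled

Week-4 weight band is recorded after the diet and is itself shifted by it — it sits on the causal path from diet to outcome. Conditioning on a mediator would strip out part of the effect we want; the pooled comparison gives the total causal effect.
Pooled: Diet M 77.8% vs Diet Z 49.0%; Diet M is higher overall.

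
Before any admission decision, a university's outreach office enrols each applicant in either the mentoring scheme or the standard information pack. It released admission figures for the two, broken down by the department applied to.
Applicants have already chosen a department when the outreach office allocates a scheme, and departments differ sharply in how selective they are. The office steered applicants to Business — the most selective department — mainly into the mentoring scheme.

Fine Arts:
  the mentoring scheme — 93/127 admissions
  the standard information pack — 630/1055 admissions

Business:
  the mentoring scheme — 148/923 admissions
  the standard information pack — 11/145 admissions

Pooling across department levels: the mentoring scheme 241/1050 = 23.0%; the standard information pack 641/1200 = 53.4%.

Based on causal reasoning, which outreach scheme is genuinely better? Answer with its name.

Department satisfies the back-door criterion: it is not a descendant of the outreach scheme, and it blocks the spurious path from outreach scheme to outcome. Adjusting for it (i.e., using the within-department rates) gives the causal effect.
Within each level — Fine Arts: 73.2% vs 59.7%; Business: 16.0% vs 7.6% — the mentoring scheme is higher every time.

the mentoring scheme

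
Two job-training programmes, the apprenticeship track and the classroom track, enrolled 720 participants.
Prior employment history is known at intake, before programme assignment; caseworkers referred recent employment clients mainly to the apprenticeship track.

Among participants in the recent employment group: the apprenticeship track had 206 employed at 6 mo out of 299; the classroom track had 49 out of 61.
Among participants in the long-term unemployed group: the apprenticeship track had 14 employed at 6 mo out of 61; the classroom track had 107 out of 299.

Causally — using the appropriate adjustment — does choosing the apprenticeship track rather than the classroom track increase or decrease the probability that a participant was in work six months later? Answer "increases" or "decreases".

decreases

Within every prior employment history level the classroom track has the higher rate, yet pooled the apprenticeship track does — Simpson's reversal.
Prior employment history is set before the programme has any effect — it is not caused by the programme — and it independently drives the outcome. That makes it a confounder, so the causal comparison is within prior employment history levels.
Within each level — recent employment: 68.9% vs 80.3%; long-term unemployed: 23.0% vs 35.8% — the classroom track is higher every time.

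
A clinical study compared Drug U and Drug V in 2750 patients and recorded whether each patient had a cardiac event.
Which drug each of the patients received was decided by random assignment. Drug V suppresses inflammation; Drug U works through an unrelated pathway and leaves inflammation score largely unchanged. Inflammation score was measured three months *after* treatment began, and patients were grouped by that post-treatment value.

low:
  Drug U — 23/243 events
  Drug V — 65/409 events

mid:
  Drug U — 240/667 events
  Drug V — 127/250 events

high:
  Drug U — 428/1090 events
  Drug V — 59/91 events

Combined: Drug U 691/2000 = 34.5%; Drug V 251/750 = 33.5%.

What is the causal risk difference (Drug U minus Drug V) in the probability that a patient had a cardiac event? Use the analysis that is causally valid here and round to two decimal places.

+0.01

The distribution of inflammation score is itself part of what the drug does — it is an intermediate outcome. Holding it fixed would remove that part of the effect; the total effect is the pooled difference.
The causal difference is the pooled difference: 0.345 − 0.335 = +0.011.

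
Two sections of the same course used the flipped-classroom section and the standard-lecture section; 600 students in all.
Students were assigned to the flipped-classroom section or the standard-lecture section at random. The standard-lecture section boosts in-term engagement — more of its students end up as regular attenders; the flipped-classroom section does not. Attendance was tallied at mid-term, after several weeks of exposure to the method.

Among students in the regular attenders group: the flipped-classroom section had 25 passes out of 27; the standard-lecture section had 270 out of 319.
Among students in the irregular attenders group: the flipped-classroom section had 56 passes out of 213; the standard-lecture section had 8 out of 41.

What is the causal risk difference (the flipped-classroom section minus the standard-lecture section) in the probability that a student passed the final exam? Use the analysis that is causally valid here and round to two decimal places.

The stratified and pooled comparisons disagree (the flipped-classroom section wins within each mid-term attendance; the standard-lecture section wins overall), so the answer turns on the causal role of mid-term attendance.
Mid-term attendance lies on the pathway teaching method → mid-term attendance → outcome, so adjusting for it blocks the indirect effect. For the total causal effect of teaching method, use the unadjusted pooled rates.
The causal difference is the pooled difference: 0.338 − 0.772 = -0.435.

-0.43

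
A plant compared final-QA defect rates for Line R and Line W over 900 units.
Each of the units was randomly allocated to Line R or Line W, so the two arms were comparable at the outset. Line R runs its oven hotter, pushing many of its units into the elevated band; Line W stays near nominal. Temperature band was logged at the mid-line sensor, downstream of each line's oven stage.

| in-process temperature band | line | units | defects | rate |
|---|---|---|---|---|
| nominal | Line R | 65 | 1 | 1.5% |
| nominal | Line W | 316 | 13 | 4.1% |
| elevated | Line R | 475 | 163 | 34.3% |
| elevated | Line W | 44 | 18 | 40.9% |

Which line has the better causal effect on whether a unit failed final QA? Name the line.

Line W

Because the line influences in-process temperature band, in-process temperature band is a post-treatment mediator, not a confounder. Stratifying on it would bias the estimate; the causal effect is the crude pooled difference.
Pooled: Line R 30.4% vs Line W 8.6%; Line W is lower overall.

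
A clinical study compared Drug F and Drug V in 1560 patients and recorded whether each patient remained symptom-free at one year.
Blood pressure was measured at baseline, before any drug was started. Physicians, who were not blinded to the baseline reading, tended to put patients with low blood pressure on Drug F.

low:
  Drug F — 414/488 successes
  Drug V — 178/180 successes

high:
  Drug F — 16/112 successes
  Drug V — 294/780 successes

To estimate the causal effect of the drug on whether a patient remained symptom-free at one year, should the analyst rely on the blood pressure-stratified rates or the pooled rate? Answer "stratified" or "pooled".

stratified

Blood pressure is set before the drug has any effect — it is not caused by the drug — and it independently drives the outcome. That makes it a confounder, so the causal comparison is within blood pressure levels.
Within each level — low: 84.8% vs 98.9%; high: 14.3% vs 37.7% — Drug V is higher every time.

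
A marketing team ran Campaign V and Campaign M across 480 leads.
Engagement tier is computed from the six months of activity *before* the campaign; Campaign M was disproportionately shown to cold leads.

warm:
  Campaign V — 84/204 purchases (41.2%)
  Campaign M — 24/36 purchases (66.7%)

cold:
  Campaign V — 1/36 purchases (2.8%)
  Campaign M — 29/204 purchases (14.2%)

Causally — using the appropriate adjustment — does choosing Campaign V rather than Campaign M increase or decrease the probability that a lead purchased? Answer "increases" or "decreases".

decreases

The imbalance in engagement tier arose from how leads were allocated, not from anything the campaign did; and engagement tier independently affects the outcome. The pooled gap is confounded — condition on engagement tier.
Within each level — warm: 41.2% vs 66.7%; cold: 2.8% vs 14.2% — Campaign M is higher every time.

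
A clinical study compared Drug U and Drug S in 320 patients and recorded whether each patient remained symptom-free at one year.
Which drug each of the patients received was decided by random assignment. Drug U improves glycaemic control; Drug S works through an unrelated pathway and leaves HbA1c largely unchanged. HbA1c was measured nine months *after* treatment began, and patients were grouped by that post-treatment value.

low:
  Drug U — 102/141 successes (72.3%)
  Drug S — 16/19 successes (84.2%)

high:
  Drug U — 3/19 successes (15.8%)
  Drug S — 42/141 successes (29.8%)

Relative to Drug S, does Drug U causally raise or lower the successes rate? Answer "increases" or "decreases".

Because the drug influences HbA1c, HbA1c is a post-treatment mediator, not a confounder. Stratifying on it would bias the estimate; the causal effect is the crude pooled difference.
Pooled: Drug U 65.6% vs Drug S 36.2%; Drug U is higher overall.

increases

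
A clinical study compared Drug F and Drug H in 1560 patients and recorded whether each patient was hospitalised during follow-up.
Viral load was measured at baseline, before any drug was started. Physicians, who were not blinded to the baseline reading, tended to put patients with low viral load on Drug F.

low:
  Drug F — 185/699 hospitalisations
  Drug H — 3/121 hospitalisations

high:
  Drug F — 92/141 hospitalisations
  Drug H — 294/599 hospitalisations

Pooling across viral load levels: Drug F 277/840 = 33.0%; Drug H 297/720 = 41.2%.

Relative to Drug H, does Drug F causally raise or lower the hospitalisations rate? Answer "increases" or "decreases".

increases

The viral load-specific comparison favours Drug H throughout, but the pooled figures favour Drug F. The question is whether to condition on viral load.
The imbalance in viral load arose from how patients were allocated, not from anything the drug did; and viral load independently affects the outcome. The pooled gap is confounded — condition on viral load.
Within each level — low: 26.5% vs 2.5%; high: 65.2% vs 49.1% — Drug H is lower every time.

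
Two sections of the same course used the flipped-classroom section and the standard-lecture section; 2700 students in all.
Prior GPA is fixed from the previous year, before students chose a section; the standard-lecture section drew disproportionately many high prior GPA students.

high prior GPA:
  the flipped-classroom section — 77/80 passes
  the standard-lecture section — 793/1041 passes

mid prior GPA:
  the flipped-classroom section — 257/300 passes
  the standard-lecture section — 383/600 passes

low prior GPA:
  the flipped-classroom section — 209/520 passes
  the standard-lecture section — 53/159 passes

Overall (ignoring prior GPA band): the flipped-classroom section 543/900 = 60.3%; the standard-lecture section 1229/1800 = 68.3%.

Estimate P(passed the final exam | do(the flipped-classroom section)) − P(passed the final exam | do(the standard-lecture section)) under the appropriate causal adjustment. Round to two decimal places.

the flipped-classroom section is higher inside every prior GPA band stratum but the standard-lecture section is higher in aggregate. Whether to stratify depends on how prior GPA band relates to the teaching method.
Since prior GPA band is a pre-existing factor (not a product of the teaching method) and it affects the outcome on its own, it is a confounder. The stratified rates, not the pooled rate, identify the causal effect.
Adjusting over the population distribution of prior GPA band: 0.415·(0.963−0.762) + 0.333·(0.857−0.638) + 0.251·(0.402−0.333) = +0.173.

+0.17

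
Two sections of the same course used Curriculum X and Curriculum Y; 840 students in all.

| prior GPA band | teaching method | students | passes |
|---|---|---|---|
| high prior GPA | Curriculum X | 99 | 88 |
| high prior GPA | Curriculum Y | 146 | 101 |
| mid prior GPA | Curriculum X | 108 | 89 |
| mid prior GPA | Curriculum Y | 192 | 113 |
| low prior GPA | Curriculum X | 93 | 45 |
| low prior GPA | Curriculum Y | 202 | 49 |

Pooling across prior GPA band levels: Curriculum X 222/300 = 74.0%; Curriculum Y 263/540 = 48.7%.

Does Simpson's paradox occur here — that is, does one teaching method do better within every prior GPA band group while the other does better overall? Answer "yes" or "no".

no

Within each prior GPA band level (high prior GPA 88.9% vs 69.2%; mid prior GPA 82.4% vs 58.9%; low prior GPA 48.4% vs 24.3%), Curriculum X has the higher rate every time. Pooled: 74.0% vs 48.7% — Curriculum X has the higher rate overall. They agree.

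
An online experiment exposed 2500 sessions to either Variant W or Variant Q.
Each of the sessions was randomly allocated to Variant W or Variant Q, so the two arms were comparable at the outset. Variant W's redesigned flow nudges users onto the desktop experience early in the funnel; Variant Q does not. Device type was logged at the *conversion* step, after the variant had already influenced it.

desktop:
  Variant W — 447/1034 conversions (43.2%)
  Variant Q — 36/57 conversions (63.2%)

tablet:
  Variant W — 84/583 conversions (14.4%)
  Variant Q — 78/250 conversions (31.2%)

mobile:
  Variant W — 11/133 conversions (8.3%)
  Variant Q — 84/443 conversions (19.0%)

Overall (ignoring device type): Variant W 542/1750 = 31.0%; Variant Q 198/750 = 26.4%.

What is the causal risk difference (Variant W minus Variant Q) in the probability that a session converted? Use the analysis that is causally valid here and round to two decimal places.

+0.05

Device type lies on the pathway variant → device type → outcome, so adjusting for it blocks the indirect effect. For the total causal effect of variant, use the unadjusted pooled rates.
The causal difference is the pooled difference: 0.310 − 0.264 = +0.046.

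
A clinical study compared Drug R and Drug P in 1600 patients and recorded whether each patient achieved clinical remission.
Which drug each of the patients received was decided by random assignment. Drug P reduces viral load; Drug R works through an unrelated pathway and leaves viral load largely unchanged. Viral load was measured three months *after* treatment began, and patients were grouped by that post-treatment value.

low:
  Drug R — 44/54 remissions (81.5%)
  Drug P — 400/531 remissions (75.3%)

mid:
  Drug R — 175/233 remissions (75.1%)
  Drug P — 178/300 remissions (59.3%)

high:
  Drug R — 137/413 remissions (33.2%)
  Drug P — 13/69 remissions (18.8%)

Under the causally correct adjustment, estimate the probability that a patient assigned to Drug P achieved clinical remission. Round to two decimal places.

Viral load is downstream of the drug. One should not condition on a consequence of treatment, so the overall rates are the right comparison.
So P(outcome | do(Drug P)) is just the pooled rate for Drug P: 591/900 = 0.657.

0.66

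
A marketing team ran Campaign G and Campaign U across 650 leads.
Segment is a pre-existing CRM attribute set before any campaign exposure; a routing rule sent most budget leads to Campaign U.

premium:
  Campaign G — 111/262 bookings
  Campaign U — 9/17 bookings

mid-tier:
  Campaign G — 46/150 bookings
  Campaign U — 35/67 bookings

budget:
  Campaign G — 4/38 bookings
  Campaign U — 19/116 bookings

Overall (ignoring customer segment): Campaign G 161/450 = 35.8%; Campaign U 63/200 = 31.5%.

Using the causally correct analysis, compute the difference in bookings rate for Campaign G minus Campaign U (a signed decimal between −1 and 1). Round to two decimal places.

Nothing the campaign does changes customer segment; the imbalance is an allocation artefact. With customer segment also predicting the outcome, the pooled figure is confounded, and the within-stratum comparison is the causal one.
Adjusting over the population distribution of customer segment: 0.429·(0.424−0.529) + 0.334·(0.307−0.522) + 0.237·(0.105−0.164) = -0.131.

-0.13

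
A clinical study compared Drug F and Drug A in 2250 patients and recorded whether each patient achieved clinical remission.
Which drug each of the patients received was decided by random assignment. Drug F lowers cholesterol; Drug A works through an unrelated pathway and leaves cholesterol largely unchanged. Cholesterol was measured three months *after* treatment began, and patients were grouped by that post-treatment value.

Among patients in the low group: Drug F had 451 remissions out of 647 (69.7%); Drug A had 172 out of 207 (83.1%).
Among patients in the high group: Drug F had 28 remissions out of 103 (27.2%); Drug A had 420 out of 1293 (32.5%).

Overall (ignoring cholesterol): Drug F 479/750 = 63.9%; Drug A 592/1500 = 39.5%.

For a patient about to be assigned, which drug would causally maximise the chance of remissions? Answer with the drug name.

Drug F

Cholesterol here is a post-treatment variable shaped by the drug; conditioning on it would introduce bias rather than remove it. The overall comparison is the causal one.
Pooled: Drug F 63.9% vs Drug A 39.5%; Drug F is higher overall.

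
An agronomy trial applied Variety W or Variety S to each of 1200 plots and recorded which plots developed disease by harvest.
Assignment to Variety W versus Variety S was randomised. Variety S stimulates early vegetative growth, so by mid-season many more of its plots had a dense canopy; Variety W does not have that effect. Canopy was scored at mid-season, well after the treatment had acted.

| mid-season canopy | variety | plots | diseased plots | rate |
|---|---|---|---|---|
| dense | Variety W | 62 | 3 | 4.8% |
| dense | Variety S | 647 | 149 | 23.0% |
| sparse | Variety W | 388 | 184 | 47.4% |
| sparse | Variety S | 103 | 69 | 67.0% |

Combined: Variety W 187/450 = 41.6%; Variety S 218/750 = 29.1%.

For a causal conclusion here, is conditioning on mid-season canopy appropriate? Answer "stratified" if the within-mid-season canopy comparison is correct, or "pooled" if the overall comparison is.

Because the variety influences mid-season canopy, mid-season canopy is a post-treatment mediator, not a confounder. Stratifying on it would bias the estimate; the causal effect is the crude pooled difference.
Pooled: Variety W 41.6% vs Variety S 29.1%; Variety S is lower overall.

pooled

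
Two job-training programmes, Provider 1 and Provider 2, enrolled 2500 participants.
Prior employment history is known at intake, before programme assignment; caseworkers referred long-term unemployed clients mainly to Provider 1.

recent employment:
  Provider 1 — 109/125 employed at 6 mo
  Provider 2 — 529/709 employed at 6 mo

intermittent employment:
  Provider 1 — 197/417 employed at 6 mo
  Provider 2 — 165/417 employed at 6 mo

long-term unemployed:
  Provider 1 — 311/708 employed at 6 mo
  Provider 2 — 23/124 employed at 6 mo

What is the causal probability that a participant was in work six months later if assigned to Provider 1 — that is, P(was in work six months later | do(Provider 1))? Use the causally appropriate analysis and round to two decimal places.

0.59

Within every prior employment history level Provider 1 has the higher rate, yet pooled Provider 2 does — Simpson's reversal.
Nothing the programme does changes prior employment history; the imbalance is an allocation artefact. With prior employment history also predicting the outcome, the pooled figure is confounded, and the within-stratum comparison is the causal one.
Standardising Provider 1 to the population prior employment history mix: 0.334·109/125 + 0.334·197/417 + 0.333·311/708 = 0.595.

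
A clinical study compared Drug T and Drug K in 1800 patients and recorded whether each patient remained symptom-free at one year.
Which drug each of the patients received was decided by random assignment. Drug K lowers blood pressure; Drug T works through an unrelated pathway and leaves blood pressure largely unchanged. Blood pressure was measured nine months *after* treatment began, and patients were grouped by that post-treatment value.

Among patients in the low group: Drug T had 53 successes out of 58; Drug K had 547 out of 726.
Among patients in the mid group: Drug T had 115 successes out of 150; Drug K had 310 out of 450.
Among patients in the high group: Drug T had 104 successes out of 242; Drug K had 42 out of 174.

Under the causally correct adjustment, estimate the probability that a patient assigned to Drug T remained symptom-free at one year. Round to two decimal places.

Stratifying would compare drugs among patients the drugs themselves sorted into blood pressure groups — a form of selection on an intermediate. The unconditioned pooled rates give the total causal effect.
So P(outcome | do(Drug T)) is just the pooled rate for Drug T: 272/450 = 0.604.

0.60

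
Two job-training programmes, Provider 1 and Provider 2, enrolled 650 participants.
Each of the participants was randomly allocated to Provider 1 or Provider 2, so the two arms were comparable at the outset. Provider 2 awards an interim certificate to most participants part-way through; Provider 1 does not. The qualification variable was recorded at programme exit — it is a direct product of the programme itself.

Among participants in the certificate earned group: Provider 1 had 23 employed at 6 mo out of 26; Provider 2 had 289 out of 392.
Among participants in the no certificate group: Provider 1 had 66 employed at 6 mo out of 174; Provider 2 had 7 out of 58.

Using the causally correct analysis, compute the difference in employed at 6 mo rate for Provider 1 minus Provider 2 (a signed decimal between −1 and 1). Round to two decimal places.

-0.21

The qualification attained during the programme-specific comparison favours Provider 1 throughout, but the pooled figures favour Provider 2. The question is whether to condition on qualification attained during the programme.
The distribution of qualification attained during the programme is itself part of what the programme does — it is an intermediate outcome. Holding it fixed would remove that part of the effect; the total effect is the pooled difference.
The causal difference is the pooled difference: 0.445 − 0.658 = -0.213.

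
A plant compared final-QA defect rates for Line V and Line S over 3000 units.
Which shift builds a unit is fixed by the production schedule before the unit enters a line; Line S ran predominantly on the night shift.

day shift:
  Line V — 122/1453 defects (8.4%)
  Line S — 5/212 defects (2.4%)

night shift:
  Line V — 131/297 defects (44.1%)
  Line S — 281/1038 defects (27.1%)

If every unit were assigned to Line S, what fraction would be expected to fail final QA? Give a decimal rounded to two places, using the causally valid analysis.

The stratified and pooled comparisons disagree (Line S wins within each shift; Line V wins overall), so the answer turns on the causal role of shift.
Shift is set before the line has any effect — it is not caused by the line — and it independently drives the outcome. That makes it a confounder, so the causal comparison is within shift levels.
Standardising Line S to the population shift mix: 0.555·5/212 + 0.445·281/1038 = 0.134.

0.13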